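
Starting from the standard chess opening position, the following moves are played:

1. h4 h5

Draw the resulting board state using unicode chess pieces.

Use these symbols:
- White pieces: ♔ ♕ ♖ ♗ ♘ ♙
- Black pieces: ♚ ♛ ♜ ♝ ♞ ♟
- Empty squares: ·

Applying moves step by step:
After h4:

♜ ♞ ♝ ♛ ♚ ♝ ♞ ♜
♟ ♟ ♟ ♟ ♟ ♟ ♟ ♟
· · · · · · · ·
· · · · · · · ·
· · · · · · · ♙
· · · · · · · ·
♙ ♙ ♙ ♙ ♙ ♙ ♙ ·
♖ ♘ ♗ ♕ ♔ ♗ ♘ ♖


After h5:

♜ ♞ ♝ ♛ ♚ ♝ ♞ ♜
♟ ♟ ♟ ♟ ♟ ♟ ♟ ·
· · · · · · · ·
· · · · · · · ♟
· · · · · · · ♙
· · · · · · · ·
♙ ♙ ♙ ♙ ♙ ♙ ♙ ·
♖ ♘ ♗ ♕ ♔ ♗ ♘ ♖



  a b c d e f g h
  ─────────────────
8│♜ ♞ ♝ ♛ ♚ ♝ ♞ ♜│8
7│♟ ♟ ♟ ♟ ♟ ♟ ♟ ·│7
6│· · · · · · · ·│6
5│· · · · · · · ♟│5
4│· · · · · · · ♙│4
3│· · · · · · · ·│3
2│♙ ♙ ♙ ♙ ♙ ♙ ♙ ·│2
1│♖ ♘ ♗ ♕ ♔ ♗ ♘ ♖│1
  ─────────────────
  a b c d e f g h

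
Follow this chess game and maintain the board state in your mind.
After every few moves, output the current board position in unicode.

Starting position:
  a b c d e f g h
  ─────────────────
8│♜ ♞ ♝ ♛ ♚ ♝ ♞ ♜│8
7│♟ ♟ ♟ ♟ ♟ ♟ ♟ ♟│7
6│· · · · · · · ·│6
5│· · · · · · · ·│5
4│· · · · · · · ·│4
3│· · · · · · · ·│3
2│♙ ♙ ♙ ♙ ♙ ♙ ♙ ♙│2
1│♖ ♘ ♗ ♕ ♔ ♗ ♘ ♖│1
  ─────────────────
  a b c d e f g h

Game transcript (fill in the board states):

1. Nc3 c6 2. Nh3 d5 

  a b c d e f g h
  ─────────────────
8│♜ ♞ ♝ ♛ ♚ ♝ ♞ ♜│8
7│♟ ♟ · · ♟ ♟ ♟ ♟│7
6│· · ♟ · · · · ·│6
5│· · · ♟ · · · ·│5
4│· · · · · · · ·│4
3│· · ♘ · · · · ♘│3
2│♙ ♙ ♙ ♙ ♙ ♙ ♙ ♙│2
1│♖ · ♗ ♕ ♔ ♗ · ♖│1
  ─────────────────
  a b c d e f g h

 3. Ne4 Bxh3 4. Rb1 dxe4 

  a b c d e f g h
  ─────────────────
8│♜ ♞ · ♛ ♚ ♝ ♞ ♜│8
7│♟ ♟ · · ♟ ♟ ♟ ♟│7
6│· · ♟ · · · · ·│6
5│· · · · · · · ·│5
4│· · · · ♟ · · ·│4
3│· · · · · · · ♝│3
2│♙ ♙ ♙ ♙ ♙ ♙ ♙ ♙│2
1│· ♖ ♗ ♕ ♔ ♗ · ♖│1
  ─────────────────
  a b c d e f g h

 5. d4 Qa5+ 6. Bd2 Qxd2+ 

  a b c d e f g h
  ─────────────────
8│♜ ♞ · · ♚ ♝ ♞ ♜│8
7│♟ ♟ · · ♟ ♟ ♟ ♟│7
6│· · ♟ · · · · ·│6
5│· · · · · · · ·│5
4│· · · ♙ ♟ · · ·│4
3│· · · · · · · ♝│3
2│♙ ♙ ♙ ♛ ♙ ♙ ♙ ♙│2
1│· ♖ · ♕ ♔ ♗ · ♖│1
  ─────────────────
  a b c d e f g h

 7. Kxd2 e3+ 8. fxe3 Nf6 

  a b c d e f g h
  ─────────────────
8│♜ ♞ · · ♚ ♝ · ♜│8
7│♟ ♟ · · ♟ ♟ ♟ ♟│7
6│· · ♟ · · ♞ · ·│6
5│· · · · · · · ·│5
4│· · · ♙ · · · ·│4
3│· · · · ♙ · · ♝│3
2│♙ ♙ ♙ ♔ ♙ · ♙ ♙│2
1│· ♖ · ♕ · ♗ · ♖│1
  ─────────────────
  a b c d e f g h

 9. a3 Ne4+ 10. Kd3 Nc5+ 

  a b c d e f g h
  ─────────────────
8│♜ ♞ · · ♚ ♝ · ♜│8
7│♟ ♟ · · ♟ ♟ ♟ ♟│7
6│· · ♟ · · · · ·│6
5│· · ♞ · · · · ·│5
4│· · · ♙ · · · ·│4
3│♙ · · ♔ ♙ · · ♝│3
2│· ♙ ♙ · ♙ · ♙ ♙│2
1│· ♖ · ♕ · ♗ · ♖│1
  ─────────────────
  a b c d e f g h



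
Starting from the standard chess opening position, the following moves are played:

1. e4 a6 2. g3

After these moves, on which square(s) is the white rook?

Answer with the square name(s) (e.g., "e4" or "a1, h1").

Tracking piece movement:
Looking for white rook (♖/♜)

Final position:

  a b c d e f g h
  ─────────────────
8│♜ ♞ ♝ ♛ ♚ ♝ ♞ ♜│8
7│· ♟ ♟ ♟ ♟ ♟ ♟ ♟│7
6│♟ · · · · · · ·│6
5│· · · · · · · ·│5
4│· · · · ♙ · · ·│4
3│· · · · · · ♙ ·│3
2│♙ ♙ ♙ ♙ · ♙ · ♙│2
1│♖ ♘ ♗ ♕ ♔ ♗ ♘ ♖│1
  ─────────────────
  a b c d e f g h


a1, h1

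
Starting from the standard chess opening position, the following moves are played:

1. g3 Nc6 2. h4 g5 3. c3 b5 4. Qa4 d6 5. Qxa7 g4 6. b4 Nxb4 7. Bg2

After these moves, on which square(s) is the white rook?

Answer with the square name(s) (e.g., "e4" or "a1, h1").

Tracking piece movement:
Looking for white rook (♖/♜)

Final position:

  a b c d e f g h
  ─────────────────
8│♜ · ♝ ♛ ♚ ♝ ♞ ♜│8
7│♕ · ♟ · ♟ ♟ · ♟│7
6│· · · ♟ · · · ·│6
5│· ♟ · · · · · ·│5
4│· ♞ · · · · ♟ ♙│4
3│· · ♙ · · · ♙ ·│3
2│♙ · · ♙ ♙ ♙ ♗ ·│2
1│♖ ♘ ♗ · ♔ · ♘ ♖│1
  ─────────────────
  a b c d e f g h


a1, h1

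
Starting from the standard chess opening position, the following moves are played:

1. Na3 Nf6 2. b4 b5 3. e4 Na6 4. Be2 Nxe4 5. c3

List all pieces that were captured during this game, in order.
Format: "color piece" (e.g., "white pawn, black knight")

Tracking captures:
  Nxe4: captured white pawn

white pawn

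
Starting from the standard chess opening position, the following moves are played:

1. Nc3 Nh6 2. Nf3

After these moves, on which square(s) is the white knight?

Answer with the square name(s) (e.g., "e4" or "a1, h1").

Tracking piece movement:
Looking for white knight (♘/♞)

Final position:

  a b c d e f g h
  ─────────────────
8│♜ ♞ ♝ ♛ ♚ ♝ · ♜│8
7│♟ ♟ ♟ ♟ ♟ ♟ ♟ ♟│7
6│· · · · · · · ♞│6
5│· · · · · · · ·│5
4│· · · · · · · ·│4
3│· · ♘ · · ♘ · ·│3
2│♙ ♙ ♙ ♙ ♙ ♙ ♙ ♙│2
1│♖ · ♗ ♕ ♔ ♗ · ♖│1
  ─────────────────
  a b c d e f g h


c3, f3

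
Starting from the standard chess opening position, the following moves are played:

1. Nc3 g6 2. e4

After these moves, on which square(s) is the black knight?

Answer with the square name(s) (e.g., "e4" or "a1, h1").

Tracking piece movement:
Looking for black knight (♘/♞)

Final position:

  a b c d e f g h
  ─────────────────
8│♜ ♞ ♝ ♛ ♚ ♝ ♞ ♜│8
7│♟ ♟ ♟ ♟ ♟ ♟ · ♟│7
6│· · · · · · ♟ ·│6
5│· · · · · · · ·│5
4│· · · · ♙ · · ·│4
3│· · ♘ · · · · ·│3
2│♙ ♙ ♙ ♙ · ♙ ♙ ♙│2
1│♖ · ♗ ♕ ♔ ♗ ♘ ♖│1
  ─────────────────
  a b c d e f g h


b8, g8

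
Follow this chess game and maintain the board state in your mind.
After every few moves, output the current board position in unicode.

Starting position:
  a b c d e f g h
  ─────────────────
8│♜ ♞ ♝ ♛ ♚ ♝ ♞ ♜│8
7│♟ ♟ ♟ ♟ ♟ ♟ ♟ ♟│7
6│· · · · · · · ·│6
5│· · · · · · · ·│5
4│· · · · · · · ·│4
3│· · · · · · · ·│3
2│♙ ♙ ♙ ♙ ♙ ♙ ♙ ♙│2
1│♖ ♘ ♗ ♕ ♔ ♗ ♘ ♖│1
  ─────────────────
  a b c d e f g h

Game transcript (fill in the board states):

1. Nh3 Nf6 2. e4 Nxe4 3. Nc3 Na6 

  a b c d e f g h
  ─────────────────
8│♜ · ♝ ♛ ♚ ♝ · ♜│8
7│♟ ♟ ♟ ♟ ♟ ♟ ♟ ♟│7
6│♞ · · · · · · ·│6
5│· · · · · · · ·│5
4│· · · · ♞ · · ·│4
3│· · ♘ · · · · ♘│3
2│♙ ♙ ♙ ♙ · ♙ ♙ ♙│2
1│♖ · ♗ ♕ ♔ ♗ · ♖│1
  ─────────────────
  a b c d e f g h

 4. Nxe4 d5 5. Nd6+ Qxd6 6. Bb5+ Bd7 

  a b c d e f g h
  ─────────────────
8│♜ · · · ♚ ♝ · ♜│8
7│♟ ♟ ♟ ♝ ♟ ♟ ♟ ♟│7
6│♞ · · ♛ · · · ·│6
5│· ♗ · ♟ · · · ·│5
4│· · · · · · · ·│4
3│· · · · · · · ♘│3
2│♙ ♙ ♙ ♙ · ♙ ♙ ♙│2
1│♖ · ♗ ♕ ♔ · · ♖│1
  ─────────────────
  a b c d e f g h

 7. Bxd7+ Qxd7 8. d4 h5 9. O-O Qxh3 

  a b c d e f g h
  ─────────────────
8│♜ · · · ♚ ♝ · ♜│8
7│♟ ♟ ♟ · ♟ ♟ ♟ ·│7
6│♞ · · · · · · ·│6
5│· · · ♟ · · · ♟│5
4│· · · ♙ · · · ·│4
3│· · · · · · · ♛│3
2│♙ ♙ ♙ · · ♙ ♙ ♙│2
1│♖ · ♗ ♕ · ♖ ♔ ·│1
  ─────────────────
  a b c d e f g h

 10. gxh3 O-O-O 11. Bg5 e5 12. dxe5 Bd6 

  a b c d e f g h
  ─────────────────
8│· · ♚ ♜ · · · ♜│8
7│♟ ♟ ♟ · · ♟ ♟ ·│7
6│♞ · · ♝ · · · ·│6
5│· · · ♟ ♙ · ♗ ♟│5
4│· · · · · · · ·│4
3│· · · · · · · ♙│3
2│♙ ♙ ♙ · · ♙ · ♙│2
1│♖ · · ♕ · ♖ ♔ ·│1
  ─────────────────
  a b c d e f g h

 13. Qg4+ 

  a b c d e f g h
  ─────────────────
8│· · ♚ ♜ · · · ♜│8
7│♟ ♟ ♟ · · ♟ ♟ ·│7
6│♞ · · ♝ · · · ·│6
5│· · · ♟ ♙ · ♗ ♟│5
4│· · · · · · ♕ ·│4
3│· · · · · · · ♙│3
2│♙ ♙ ♙ · · ♙ · ♙│2
1│♖ · · · · ♖ ♔ ·│1
  ─────────────────
  a b c d e f g h


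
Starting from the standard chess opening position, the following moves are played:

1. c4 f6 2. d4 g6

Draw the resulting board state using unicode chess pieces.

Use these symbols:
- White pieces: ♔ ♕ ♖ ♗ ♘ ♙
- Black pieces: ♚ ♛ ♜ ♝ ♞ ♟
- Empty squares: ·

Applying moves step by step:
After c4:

♜ ♞ ♝ ♛ ♚ ♝ ♞ ♜
♟ ♟ ♟ ♟ ♟ ♟ ♟ ♟
· · · · · · · ·
· · · · · · · ·
· · ♙ · · · · ·
· · · · · · · ·
♙ ♙ · ♙ ♙ ♙ ♙ ♙
♖ ♘ ♗ ♕ ♔ ♗ ♘ ♖


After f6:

♜ ♞ ♝ ♛ ♚ ♝ ♞ ♜
♟ ♟ ♟ ♟ ♟ · ♟ ♟
· · · · · ♟ · ·
· · · · · · · ·
· · ♙ · · · · ·
· · · · · · · ·
♙ ♙ · ♙ ♙ ♙ ♙ ♙
♖ ♘ ♗ ♕ ♔ ♗ ♘ ♖


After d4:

♜ ♞ ♝ ♛ ♚ ♝ ♞ ♜
♟ ♟ ♟ ♟ ♟ · ♟ ♟
· · · · · ♟ · ·
· · · · · · · ·
· · ♙ ♙ · · · ·
· · · · · · · ·
♙ ♙ · · ♙ ♙ ♙ ♙
♖ ♘ ♗ ♕ ♔ ♗ ♘ ♖


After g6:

♜ ♞ ♝ ♛ ♚ ♝ ♞ ♜
♟ ♟ ♟ ♟ ♟ · · ♟
· · · · · ♟ ♟ ·
· · · · · · · ·
· · ♙ ♙ · · · ·
· · · · · · · ·
♙ ♙ · · ♙ ♙ ♙ ♙
♖ ♘ ♗ ♕ ♔ ♗ ♘ ♖



  a b c d e f g h
  ─────────────────
8│♜ ♞ ♝ ♛ ♚ ♝ ♞ ♜│8
7│♟ ♟ ♟ ♟ ♟ · · ♟│7
6│· · · · · ♟ ♟ ·│6
5│· · · · · · · ·│5
4│· · ♙ ♙ · · · ·│4
3│· · · · · · · ·│3
2│♙ ♙ · · ♙ ♙ ♙ ♙│2
1│♖ ♘ ♗ ♕ ♔ ♗ ♘ ♖│1
  ─────────────────
  a b c d e f g h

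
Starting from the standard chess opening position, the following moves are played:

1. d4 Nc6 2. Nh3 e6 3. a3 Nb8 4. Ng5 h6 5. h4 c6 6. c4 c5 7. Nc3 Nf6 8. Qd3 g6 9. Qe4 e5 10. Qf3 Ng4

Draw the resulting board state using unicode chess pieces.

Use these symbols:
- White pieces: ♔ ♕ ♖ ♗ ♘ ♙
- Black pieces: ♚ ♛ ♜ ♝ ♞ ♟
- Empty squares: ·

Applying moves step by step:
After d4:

♜ ♞ ♝ ♛ ♚ ♝ ♞ ♜
♟ ♟ ♟ ♟ ♟ ♟ ♟ ♟
· · · · · · · ·
· · · · · · · ·
· · · ♙ · · · ·
· · · · · · · ·
♙ ♙ ♙ · ♙ ♙ ♙ ♙
♖ ♘ ♗ ♕ ♔ ♗ ♘ ♖


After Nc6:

♜ · ♝ ♛ ♚ ♝ ♞ ♜
♟ ♟ ♟ ♟ ♟ ♟ ♟ ♟
· · ♞ · · · · ·
· · · · · · · ·
· · · ♙ · · · ·
· · · · · · · ·
♙ ♙ ♙ · ♙ ♙ ♙ ♙
♖ ♘ ♗ ♕ ♔ ♗ ♘ ♖


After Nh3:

♜ · ♝ ♛ ♚ ♝ ♞ ♜
♟ ♟ ♟ ♟ ♟ ♟ ♟ ♟
· · ♞ · · · · ·
· · · · · · · ·
· · · ♙ · · · ·
· · · · · · · ♘
♙ ♙ ♙ · ♙ ♙ ♙ ♙
♖ ♘ ♗ ♕ ♔ ♗ · ♖


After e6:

♜ · ♝ ♛ ♚ ♝ ♞ ♜
♟ ♟ ♟ ♟ · ♟ ♟ ♟
· · ♞ · ♟ · · ·
· · · · · · · ·
· · · ♙ · · · ·
· · · · · · · ♘
♙ ♙ ♙ · ♙ ♙ ♙ ♙
♖ ♘ ♗ ♕ ♔ ♗ · ♖


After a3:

♜ · ♝ ♛ ♚ ♝ ♞ ♜
♟ ♟ ♟ ♟ · ♟ ♟ ♟
· · ♞ · ♟ · · ·
· · · · · · · ·
· · · ♙ · · · ·
♙ · · · · · · ♘
· ♙ ♙ · ♙ ♙ ♙ ♙
♖ ♘ ♗ ♕ ♔ ♗ · ♖


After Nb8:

♜ ♞ ♝ ♛ ♚ ♝ ♞ ♜
♟ ♟ ♟ ♟ · ♟ ♟ ♟
· · · · ♟ · · ·
· · · · · · · ·
· · · ♙ · · · ·
♙ · · · · · · ♘
· ♙ ♙ · ♙ ♙ ♙ ♙
♖ ♘ ♗ ♕ ♔ ♗ · ♖


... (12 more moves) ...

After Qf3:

♜ ♞ ♝ ♛ ♚ ♝ · ♜
♟ ♟ · ♟ · ♟ · ·
· · · · · ♞ ♟ ♟
· · ♟ · ♟ · ♘ ·
· · ♙ ♙ · · · ♙
♙ · ♘ · · ♕ · ·
· ♙ · · ♙ ♙ ♙ ·
♖ · ♗ · ♔ ♗ · ♖


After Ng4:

♜ ♞ ♝ ♛ ♚ ♝ · ♜
♟ ♟ · ♟ · ♟ · ·
· · · · · · ♟ ♟
· · ♟ · ♟ · ♘ ·
· · ♙ ♙ · · ♞ ♙
♙ · ♘ · · ♕ · ·
· ♙ · · ♙ ♙ ♙ ·
♖ · ♗ · ♔ ♗ · ♖



  a b c d e f g h
  ─────────────────
8│♜ ♞ ♝ ♛ ♚ ♝ · ♜│8
7│♟ ♟ · ♟ · ♟ · ·│7
6│· · · · · · ♟ ♟│6
5│· · ♟ · ♟ · ♘ ·│5
4│· · ♙ ♙ · · ♞ ♙│4
3│♙ · ♘ · · ♕ · ·│3
2│· ♙ · · ♙ ♙ ♙ ·│2
1│♖ · ♗ · ♔ ♗ · ♖│1
  ─────────────────
  a b c d e f g h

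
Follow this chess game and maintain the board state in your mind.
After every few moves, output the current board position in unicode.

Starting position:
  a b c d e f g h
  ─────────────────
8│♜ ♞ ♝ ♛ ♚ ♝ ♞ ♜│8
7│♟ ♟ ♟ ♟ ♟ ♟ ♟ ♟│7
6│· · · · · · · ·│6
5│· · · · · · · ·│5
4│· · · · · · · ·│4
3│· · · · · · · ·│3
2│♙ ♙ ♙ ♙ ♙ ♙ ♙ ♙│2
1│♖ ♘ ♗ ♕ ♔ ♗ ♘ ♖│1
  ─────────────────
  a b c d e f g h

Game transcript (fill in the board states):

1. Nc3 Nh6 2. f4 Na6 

  a b c d e f g h
  ─────────────────
8│♜ · ♝ ♛ ♚ ♝ · ♜│8
7│♟ ♟ ♟ ♟ ♟ ♟ ♟ ♟│7
6│♞ · · · · · · ♞│6
5│· · · · · · · ·│5
4│· · · · · ♙ · ·│4
3│· · ♘ · · · · ·│3
2│♙ ♙ ♙ ♙ ♙ · ♙ ♙│2
1│♖ · ♗ ♕ ♔ ♗ ♘ ♖│1
  ─────────────────
  a b c d e f g h

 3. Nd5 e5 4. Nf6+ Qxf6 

  a b c d e f g h
  ─────────────────
8│♜ · ♝ · ♚ ♝ · ♜│8
7│♟ ♟ ♟ ♟ · ♟ ♟ ♟│7
6│♞ · · · · ♛ · ♞│6
5│· · · · ♟ · · ·│5
4│· · · · · ♙ · ·│4
3│· · · · · · · ·│3
2│♙ ♙ ♙ ♙ ♙ · ♙ ♙│2
1│♖ · ♗ ♕ ♔ ♗ ♘ ♖│1
  ─────────────────
  a b c d e f g h

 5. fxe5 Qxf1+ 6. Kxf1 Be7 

  a b c d e f g h
  ─────────────────
8│♜ · ♝ · ♚ · · ♜│8
7│♟ ♟ ♟ ♟ ♝ ♟ ♟ ♟│7
6│♞ · · · · · · ♞│6
5│· · · · ♙ · · ·│5
4│· · · · · · · ·│4
3│· · · · · · · ·│3
2│♙ ♙ ♙ ♙ ♙ · ♙ ♙│2
1│♖ · ♗ ♕ · ♔ ♘ ♖│1
  ─────────────────
  a b c d e f g h



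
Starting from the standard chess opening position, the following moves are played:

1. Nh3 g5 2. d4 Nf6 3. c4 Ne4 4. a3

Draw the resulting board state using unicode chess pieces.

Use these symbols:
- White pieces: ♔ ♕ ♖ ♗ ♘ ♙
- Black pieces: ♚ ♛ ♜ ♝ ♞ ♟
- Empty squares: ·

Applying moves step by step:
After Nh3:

♜ ♞ ♝ ♛ ♚ ♝ ♞ ♜
♟ ♟ ♟ ♟ ♟ ♟ ♟ ♟
· · · · · · · ·
· · · · · · · ·
· · · · · · · ·
· · · · · · · ♘
♙ ♙ ♙ ♙ ♙ ♙ ♙ ♙
♖ ♘ ♗ ♕ ♔ ♗ · ♖


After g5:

♜ ♞ ♝ ♛ ♚ ♝ ♞ ♜
♟ ♟ ♟ ♟ ♟ ♟ · ♟
· · · · · · · ·
· · · · · · ♟ ·
· · · · · · · ·
· · · · · · · ♘
♙ ♙ ♙ ♙ ♙ ♙ ♙ ♙
♖ ♘ ♗ ♕ ♔ ♗ · ♖


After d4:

♜ ♞ ♝ ♛ ♚ ♝ ♞ ♜
♟ ♟ ♟ ♟ ♟ ♟ · ♟
· · · · · · · ·
· · · · · · ♟ ·
· · · ♙ · · · ·
· · · · · · · ♘
♙ ♙ ♙ · ♙ ♙ ♙ ♙
♖ ♘ ♗ ♕ ♔ ♗ · ♖


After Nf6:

♜ ♞ ♝ ♛ ♚ ♝ · ♜
♟ ♟ ♟ ♟ ♟ ♟ · ♟
· · · · · ♞ · ·
· · · · · · ♟ ·
· · · ♙ · · · ·
· · · · · · · ♘
♙ ♙ ♙ · ♙ ♙ ♙ ♙
♖ ♘ ♗ ♕ ♔ ♗ · ♖


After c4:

♜ ♞ ♝ ♛ ♚ ♝ · ♜
♟ ♟ ♟ ♟ ♟ ♟ · ♟
· · · · · ♞ · ·
· · · · · · ♟ ·
· · ♙ ♙ · · · ·
· · · · · · · ♘
♙ ♙ · · ♙ ♙ ♙ ♙
♖ ♘ ♗ ♕ ♔ ♗ · ♖


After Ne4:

♜ ♞ ♝ ♛ ♚ ♝ · ♜
♟ ♟ ♟ ♟ ♟ ♟ · ♟
· · · · · · · ·
· · · · · · ♟ ·
· · ♙ ♙ ♞ · · ·
· · · · · · · ♘
♙ ♙ · · ♙ ♙ ♙ ♙
♖ ♘ ♗ ♕ ♔ ♗ · ♖


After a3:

♜ ♞ ♝ ♛ ♚ ♝ · ♜
♟ ♟ ♟ ♟ ♟ ♟ · ♟
· · · · · · · ·
· · · · · · ♟ ·
· · ♙ ♙ ♞ · · ·
♙ · · · · · · ♘
· ♙ · · ♙ ♙ ♙ ♙
♖ ♘ ♗ ♕ ♔ ♗ · ♖



  a b c d e f g h
  ─────────────────
8│♜ ♞ ♝ ♛ ♚ ♝ · ♜│8
7│♟ ♟ ♟ ♟ ♟ ♟ · ♟│7
6│· · · · · · · ·│6
5│· · · · · · ♟ ·│5
4│· · ♙ ♙ ♞ · · ·│4
3│♙ · · · · · · ♘│3
2│· ♙ · · ♙ ♙ ♙ ♙│2
1│♖ ♘ ♗ ♕ ♔ ♗ · ♖│1
  ─────────────────
  a b c d e f g h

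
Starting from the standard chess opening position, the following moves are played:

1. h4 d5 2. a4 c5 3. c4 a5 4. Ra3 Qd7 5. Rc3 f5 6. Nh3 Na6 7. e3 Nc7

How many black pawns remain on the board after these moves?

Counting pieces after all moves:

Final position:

  a b c d e f g h
  ─────────────────
8│♜ · ♝ · ♚ ♝ ♞ ♜│8
7│· ♟ ♞ ♛ ♟ · ♟ ♟│7
6│· · · · · · · ·│6
5│♟ · ♟ ♟ · ♟ · ·│5
4│♙ · ♙ · · · · ♙│4
3│· · ♖ · ♙ · · ♘│3
2│· ♙ · ♙ · ♙ ♙ ·│2
1│· ♘ ♗ ♕ ♔ ♗ · ♖│1
  ─────────────────
  a b c d e f g h


8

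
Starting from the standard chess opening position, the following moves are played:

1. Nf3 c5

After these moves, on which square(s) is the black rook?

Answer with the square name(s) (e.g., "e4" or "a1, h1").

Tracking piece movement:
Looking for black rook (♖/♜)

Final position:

  a b c d e f g h
  ─────────────────
8│♜ ♞ ♝ ♛ ♚ ♝ ♞ ♜│8
7│♟ ♟ · ♟ ♟ ♟ ♟ ♟│7
6│· · · · · · · ·│6
5│· · ♟ · · · · ·│5
4│· · · · · · · ·│4
3│· · · · · ♘ · ·│3
2│♙ ♙ ♙ ♙ ♙ ♙ ♙ ♙│2
1│♖ ♘ ♗ ♕ ♔ ♗ · ♖│1
  ─────────────────
  a b c d e f g h


a8, h8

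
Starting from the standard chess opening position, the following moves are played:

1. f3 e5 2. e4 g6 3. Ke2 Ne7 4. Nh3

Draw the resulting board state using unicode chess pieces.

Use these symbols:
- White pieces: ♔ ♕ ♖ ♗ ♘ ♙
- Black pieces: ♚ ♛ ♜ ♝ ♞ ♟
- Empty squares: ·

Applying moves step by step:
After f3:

♜ ♞ ♝ ♛ ♚ ♝ ♞ ♜
♟ ♟ ♟ ♟ ♟ ♟ ♟ ♟
· · · · · · · ·
· · · · · · · ·
· · · · · · · ·
· · · · · ♙ · ·
♙ ♙ ♙ ♙ ♙ · ♙ ♙
♖ ♘ ♗ ♕ ♔ ♗ ♘ ♖


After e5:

♜ ♞ ♝ ♛ ♚ ♝ ♞ ♜
♟ ♟ ♟ ♟ · ♟ ♟ ♟
· · · · · · · ·
· · · · ♟ · · ·
· · · · · · · ·
· · · · · ♙ · ·
♙ ♙ ♙ ♙ ♙ · ♙ ♙
♖ ♘ ♗ ♕ ♔ ♗ ♘ ♖


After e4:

♜ ♞ ♝ ♛ ♚ ♝ ♞ ♜
♟ ♟ ♟ ♟ · ♟ ♟ ♟
· · · · · · · ·
· · · · ♟ · · ·
· · · · ♙ · · ·
· · · · · ♙ · ·
♙ ♙ ♙ ♙ · · ♙ ♙
♖ ♘ ♗ ♕ ♔ ♗ ♘ ♖


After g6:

♜ ♞ ♝ ♛ ♚ ♝ ♞ ♜
♟ ♟ ♟ ♟ · ♟ · ♟
· · · · · · ♟ ·
· · · · ♟ · · ·
· · · · ♙ · · ·
· · · · · ♙ · ·
♙ ♙ ♙ ♙ · · ♙ ♙
♖ ♘ ♗ ♕ ♔ ♗ ♘ ♖


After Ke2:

♜ ♞ ♝ ♛ ♚ ♝ ♞ ♜
♟ ♟ ♟ ♟ · ♟ · ♟
· · · · · · ♟ ·
· · · · ♟ · · ·
· · · · ♙ · · ·
· · · · · ♙ · ·
♙ ♙ ♙ ♙ ♔ · ♙ ♙
♖ ♘ ♗ ♕ · ♗ ♘ ♖


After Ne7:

♜ ♞ ♝ ♛ ♚ ♝ · ♜
♟ ♟ ♟ ♟ ♞ ♟ · ♟
· · · · · · ♟ ·
· · · · ♟ · · ·
· · · · ♙ · · ·
· · · · · ♙ · ·
♙ ♙ ♙ ♙ ♔ · ♙ ♙
♖ ♘ ♗ ♕ · ♗ ♘ ♖


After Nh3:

♜ ♞ ♝ ♛ ♚ ♝ · ♜
♟ ♟ ♟ ♟ ♞ ♟ · ♟
· · · · · · ♟ ·
· · · · ♟ · · ·
· · · · ♙ · · ·
· · · · · ♙ · ♘
♙ ♙ ♙ ♙ ♔ · ♙ ♙
♖ ♘ ♗ ♕ · ♗ · ♖



  a b c d e f g h
  ─────────────────
8│♜ ♞ ♝ ♛ ♚ ♝ · ♜│8
7│♟ ♟ ♟ ♟ ♞ ♟ · ♟│7
6│· · · · · · ♟ ·│6
5│· · · · ♟ · · ·│5
4│· · · · ♙ · · ·│4
3│· · · · · ♙ · ♘│3
2│♙ ♙ ♙ ♙ ♔ · ♙ ♙│2
1│♖ ♘ ♗ ♕ · ♗ · ♖│1
  ─────────────────
  a b c d e f g h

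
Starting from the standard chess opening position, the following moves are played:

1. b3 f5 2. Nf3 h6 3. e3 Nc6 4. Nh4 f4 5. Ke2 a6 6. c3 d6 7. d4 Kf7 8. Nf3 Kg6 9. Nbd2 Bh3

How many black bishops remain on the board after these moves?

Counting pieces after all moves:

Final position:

  a b c d e f g h
  ─────────────────
8│♜ · · ♛ · ♝ ♞ ♜│8
7│· ♟ ♟ · ♟ · ♟ ·│7
6│♟ · ♞ ♟ · · ♚ ♟│6
5│· · · · · · · ·│5
4│· · · ♙ · ♟ · ·│4
3│· ♙ ♙ · ♙ ♘ · ♝│3
2│♙ · · ♘ ♔ ♙ ♙ ♙│2
1│♖ · ♗ ♕ · ♗ · ♖│1
  ─────────────────
  a b c d e f g h


2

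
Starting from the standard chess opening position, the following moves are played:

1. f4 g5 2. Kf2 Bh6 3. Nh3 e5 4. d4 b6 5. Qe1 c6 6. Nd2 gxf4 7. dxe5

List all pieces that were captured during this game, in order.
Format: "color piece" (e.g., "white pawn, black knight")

Tracking captures:
  gxf4: captured white pawn
  dxe5: captured black pawn

white pawn, black pawn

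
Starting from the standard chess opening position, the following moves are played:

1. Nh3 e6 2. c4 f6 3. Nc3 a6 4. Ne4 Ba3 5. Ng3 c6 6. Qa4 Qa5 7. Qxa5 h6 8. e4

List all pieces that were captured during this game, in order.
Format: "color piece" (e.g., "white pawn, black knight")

Tracking captures:
  Qxa5: captured black queen

black queen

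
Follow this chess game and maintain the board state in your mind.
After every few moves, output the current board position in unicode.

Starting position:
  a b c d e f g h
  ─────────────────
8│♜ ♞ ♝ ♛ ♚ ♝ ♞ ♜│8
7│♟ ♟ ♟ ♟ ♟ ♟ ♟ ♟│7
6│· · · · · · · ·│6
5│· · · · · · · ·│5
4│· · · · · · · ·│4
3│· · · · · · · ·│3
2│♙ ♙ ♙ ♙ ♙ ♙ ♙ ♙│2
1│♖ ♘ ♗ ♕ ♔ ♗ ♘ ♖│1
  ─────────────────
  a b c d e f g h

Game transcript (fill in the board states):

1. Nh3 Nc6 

  a b c d e f g h
  ─────────────────
8│♜ · ♝ ♛ ♚ ♝ ♞ ♜│8
7│♟ ♟ ♟ ♟ ♟ ♟ ♟ ♟│7
6│· · ♞ · · · · ·│6
5│· · · · · · · ·│5
4│· · · · · · · ·│4
3│· · · · · · · ♘│3
2│♙ ♙ ♙ ♙ ♙ ♙ ♙ ♙│2
1│♖ ♘ ♗ ♕ ♔ ♗ · ♖│1
  ─────────────────
  a b c d e f g h

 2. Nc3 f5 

  a b c d e f g h
  ─────────────────
8│♜ · ♝ ♛ ♚ ♝ ♞ ♜│8
7│♟ ♟ ♟ ♟ ♟ · ♟ ♟│7
6│· · ♞ · · · · ·│6
5│· · · · · ♟ · ·│5
4│· · · · · · · ·│4
3│· · ♘ · · · · ♘│3
2│♙ ♙ ♙ ♙ ♙ ♙ ♙ ♙│2
1│♖ · ♗ ♕ ♔ ♗ · ♖│1
  ─────────────────
  a b c d e f g h

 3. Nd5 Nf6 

  a b c d e f g h
  ─────────────────
8│♜ · ♝ ♛ ♚ ♝ · ♜│8
7│♟ ♟ ♟ ♟ ♟ · ♟ ♟│7
6│· · ♞ · · ♞ · ·│6
5│· · · ♘ · ♟ · ·│5
4│· · · · · · · ·│4
3│· · · · · · · ♘│3
2│♙ ♙ ♙ ♙ ♙ ♙ ♙ ♙│2
1│♖ · ♗ ♕ ♔ ♗ · ♖│1
  ─────────────────
  a b c d e f g h

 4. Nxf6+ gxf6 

  a b c d e f g h
  ─────────────────
8│♜ · ♝ ♛ ♚ ♝ · ♜│8
7│♟ ♟ ♟ ♟ ♟ · · ♟│7
6│· · ♞ · · ♟ · ·│6
5│· · · · · ♟ · ·│5
4│· · · · · · · ·│4
3│· · · · · · · ♘│3
2│♙ ♙ ♙ ♙ ♙ ♙ ♙ ♙│2
1│♖ · ♗ ♕ ♔ ♗ · ♖│1
  ─────────────────
  a b c d e f g h

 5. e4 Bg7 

  a b c d e f g h
  ─────────────────
8│♜ · ♝ ♛ ♚ · · ♜│8
7│♟ ♟ ♟ ♟ ♟ · ♝ ♟│7
6│· · ♞ · · ♟ · ·│6
5│· · · · · ♟ · ·│5
4│· · · · ♙ · · ·│4
3│· · · · · · · ♘│3
2│♙ ♙ ♙ ♙ · ♙ ♙ ♙│2
1│♖ · ♗ ♕ ♔ ♗ · ♖│1
  ─────────────────
  a b c d e f g h



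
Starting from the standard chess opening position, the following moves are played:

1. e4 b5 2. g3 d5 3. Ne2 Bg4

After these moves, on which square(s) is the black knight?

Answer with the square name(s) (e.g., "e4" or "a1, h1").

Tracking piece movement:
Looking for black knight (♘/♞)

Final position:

  a b c d e f g h
  ─────────────────
8│♜ ♞ · ♛ ♚ ♝ ♞ ♜│8
7│♟ · ♟ · ♟ ♟ ♟ ♟│7
6│· · · · · · · ·│6
5│· ♟ · ♟ · · · ·│5
4│· · · · ♙ · ♝ ·│4
3│· · · · · · ♙ ·│3
2│♙ ♙ ♙ ♙ ♘ ♙ · ♙│2
1│♖ ♘ ♗ ♕ ♔ ♗ · ♖│1
  ─────────────────
  a b c d e f g h


b8, g8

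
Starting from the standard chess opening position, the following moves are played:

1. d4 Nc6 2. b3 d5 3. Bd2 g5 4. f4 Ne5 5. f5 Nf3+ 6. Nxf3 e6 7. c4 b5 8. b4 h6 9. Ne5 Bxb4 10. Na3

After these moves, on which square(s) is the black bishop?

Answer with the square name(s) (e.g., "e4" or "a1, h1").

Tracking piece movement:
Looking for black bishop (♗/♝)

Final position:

  a b c d e f g h
  ─────────────────
8│♜ · ♝ ♛ ♚ · ♞ ♜│8
7│♟ · ♟ · · ♟ · ·│7
6│· · · · ♟ · · ♟│6
5│· ♟ · ♟ ♘ ♙ ♟ ·│5
4│· ♝ ♙ ♙ · · · ·│4
3│♘ · · · · · · ·│3
2│♙ · · ♗ ♙ · ♙ ♙│2
1│♖ · · ♕ ♔ ♗ · ♖│1
  ─────────────────
  a b c d e f g h


b4, c8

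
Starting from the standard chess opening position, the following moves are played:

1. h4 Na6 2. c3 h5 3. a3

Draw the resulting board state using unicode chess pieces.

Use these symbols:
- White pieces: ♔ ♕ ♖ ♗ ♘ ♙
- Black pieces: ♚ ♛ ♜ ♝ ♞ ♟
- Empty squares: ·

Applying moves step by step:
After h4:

♜ ♞ ♝ ♛ ♚ ♝ ♞ ♜
♟ ♟ ♟ ♟ ♟ ♟ ♟ ♟
· · · · · · · ·
· · · · · · · ·
· · · · · · · ♙
· · · · · · · ·
♙ ♙ ♙ ♙ ♙ ♙ ♙ ·
♖ ♘ ♗ ♕ ♔ ♗ ♘ ♖


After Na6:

♜ · ♝ ♛ ♚ ♝ ♞ ♜
♟ ♟ ♟ ♟ ♟ ♟ ♟ ♟
♞ · · · · · · ·
· · · · · · · ·
· · · · · · · ♙
· · · · · · · ·
♙ ♙ ♙ ♙ ♙ ♙ ♙ ·
♖ ♘ ♗ ♕ ♔ ♗ ♘ ♖


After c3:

♜ · ♝ ♛ ♚ ♝ ♞ ♜
♟ ♟ ♟ ♟ ♟ ♟ ♟ ♟
♞ · · · · · · ·
· · · · · · · ·
· · · · · · · ♙
· · ♙ · · · · ·
♙ ♙ · ♙ ♙ ♙ ♙ ·
♖ ♘ ♗ ♕ ♔ ♗ ♘ ♖


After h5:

♜ · ♝ ♛ ♚ ♝ ♞ ♜
♟ ♟ ♟ ♟ ♟ ♟ ♟ ·
♞ · · · · · · ·
· · · · · · · ♟
· · · · · · · ♙
· · ♙ · · · · ·
♙ ♙ · ♙ ♙ ♙ ♙ ·
♖ ♘ ♗ ♕ ♔ ♗ ♘ ♖


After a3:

♜ · ♝ ♛ ♚ ♝ ♞ ♜
♟ ♟ ♟ ♟ ♟ ♟ ♟ ·
♞ · · · · · · ·
· · · · · · · ♟
· · · · · · · ♙
♙ · ♙ · · · · ·
· ♙ · ♙ ♙ ♙ ♙ ·
♖ ♘ ♗ ♕ ♔ ♗ ♘ ♖



  a b c d e f g h
  ─────────────────
8│♜ · ♝ ♛ ♚ ♝ ♞ ♜│8
7│♟ ♟ ♟ ♟ ♟ ♟ ♟ ·│7
6│♞ · · · · · · ·│6
5│· · · · · · · ♟│5
4│· · · · · · · ♙│4
3│♙ · ♙ · · · · ·│3
2│· ♙ · ♙ ♙ ♙ ♙ ·│2
1│♖ ♘ ♗ ♕ ♔ ♗ ♘ ♖│1
  ─────────────────
  a b c d e f g h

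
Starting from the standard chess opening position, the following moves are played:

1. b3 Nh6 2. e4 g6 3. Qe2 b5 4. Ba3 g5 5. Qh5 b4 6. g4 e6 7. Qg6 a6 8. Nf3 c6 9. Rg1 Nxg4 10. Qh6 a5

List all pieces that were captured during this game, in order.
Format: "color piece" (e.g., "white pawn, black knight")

Tracking captures:
  Nxg4: captured white pawn

white pawn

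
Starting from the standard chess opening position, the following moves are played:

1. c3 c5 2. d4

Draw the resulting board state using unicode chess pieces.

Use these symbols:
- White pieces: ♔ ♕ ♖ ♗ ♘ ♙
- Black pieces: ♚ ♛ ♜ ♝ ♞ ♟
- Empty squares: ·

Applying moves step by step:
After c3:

♜ ♞ ♝ ♛ ♚ ♝ ♞ ♜
♟ ♟ ♟ ♟ ♟ ♟ ♟ ♟
· · · · · · · ·
· · · · · · · ·
· · · · · · · ·
· · ♙ · · · · ·
♙ ♙ · ♙ ♙ ♙ ♙ ♙
♖ ♘ ♗ ♕ ♔ ♗ ♘ ♖


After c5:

♜ ♞ ♝ ♛ ♚ ♝ ♞ ♜
♟ ♟ · ♟ ♟ ♟ ♟ ♟
· · · · · · · ·
· · ♟ · · · · ·
· · · · · · · ·
· · ♙ · · · · ·
♙ ♙ · ♙ ♙ ♙ ♙ ♙
♖ ♘ ♗ ♕ ♔ ♗ ♘ ♖


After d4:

♜ ♞ ♝ ♛ ♚ ♝ ♞ ♜
♟ ♟ · ♟ ♟ ♟ ♟ ♟
· · · · · · · ·
· · ♟ · · · · ·
· · · ♙ · · · ·
· · ♙ · · · · ·
♙ ♙ · · ♙ ♙ ♙ ♙
♖ ♘ ♗ ♕ ♔ ♗ ♘ ♖



  a b c d e f g h
  ─────────────────
8│♜ ♞ ♝ ♛ ♚ ♝ ♞ ♜│8
7│♟ ♟ · ♟ ♟ ♟ ♟ ♟│7
6│· · · · · · · ·│6
5│· · ♟ · · · · ·│5
4│· · · ♙ · · · ·│4
3│· · ♙ · · · · ·│3
2│♙ ♙ · · ♙ ♙ ♙ ♙│2
1│♖ ♘ ♗ ♕ ♔ ♗ ♘ ♖│1
  ─────────────────
  a b c d e f g h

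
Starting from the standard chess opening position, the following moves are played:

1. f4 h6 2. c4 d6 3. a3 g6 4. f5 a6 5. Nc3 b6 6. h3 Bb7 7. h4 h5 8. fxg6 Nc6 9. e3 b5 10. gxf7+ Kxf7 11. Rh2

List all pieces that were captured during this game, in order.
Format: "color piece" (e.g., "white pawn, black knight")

Tracking captures:
  fxg6: captured black pawn
  gxf7+: captured black pawn
  Kxf7: captured white pawn

black pawn, black pawn, white pawn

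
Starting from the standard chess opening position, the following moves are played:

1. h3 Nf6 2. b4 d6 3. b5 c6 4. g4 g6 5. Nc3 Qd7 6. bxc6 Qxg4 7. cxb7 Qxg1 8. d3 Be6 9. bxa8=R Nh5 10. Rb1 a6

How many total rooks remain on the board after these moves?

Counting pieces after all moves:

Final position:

  a b c d e f g h
  ─────────────────
8│♖ ♞ · · ♚ ♝ · ♜│8
7│· · · · ♟ ♟ · ♟│7
6│♟ · · ♟ ♝ · ♟ ·│6
5│· · · · · · · ♞│5
4│· · · · · · · ·│4
3│· · ♘ ♙ · · · ♙│3
2│♙ · ♙ · ♙ ♙ · ·│2
1│· ♖ ♗ ♕ ♔ ♗ ♛ ♖│1
  ─────────────────
  a b c d e f g h


4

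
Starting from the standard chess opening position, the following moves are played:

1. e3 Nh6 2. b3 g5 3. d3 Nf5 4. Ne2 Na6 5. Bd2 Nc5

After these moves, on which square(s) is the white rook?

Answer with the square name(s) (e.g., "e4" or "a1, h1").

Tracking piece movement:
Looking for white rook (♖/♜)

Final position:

  a b c d e f g h
  ─────────────────
8│♜ · ♝ ♛ ♚ ♝ · ♜│8
7│♟ ♟ ♟ ♟ ♟ ♟ · ♟│7
6│· · · · · · · ·│6
5│· · ♞ · · ♞ ♟ ·│5
4│· · · · · · · ·│4
3│· ♙ · ♙ ♙ · · ·│3
2│♙ · ♙ ♗ ♘ ♙ ♙ ♙│2
1│♖ ♘ · ♕ ♔ ♗ · ♖│1
  ─────────────────
  a b c d e f g h


a1, h1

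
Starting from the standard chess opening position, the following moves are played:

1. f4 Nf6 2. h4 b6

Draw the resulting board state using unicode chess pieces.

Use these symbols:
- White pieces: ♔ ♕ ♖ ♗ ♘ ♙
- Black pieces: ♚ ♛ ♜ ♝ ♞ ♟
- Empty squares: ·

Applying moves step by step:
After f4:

♜ ♞ ♝ ♛ ♚ ♝ ♞ ♜
♟ ♟ ♟ ♟ ♟ ♟ ♟ ♟
· · · · · · · ·
· · · · · · · ·
· · · · · ♙ · ·
· · · · · · · ·
♙ ♙ ♙ ♙ ♙ · ♙ ♙
♖ ♘ ♗ ♕ ♔ ♗ ♘ ♖


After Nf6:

♜ ♞ ♝ ♛ ♚ ♝ · ♜
♟ ♟ ♟ ♟ ♟ ♟ ♟ ♟
· · · · · ♞ · ·
· · · · · · · ·
· · · · · ♙ · ·
· · · · · · · ·
♙ ♙ ♙ ♙ ♙ · ♙ ♙
♖ ♘ ♗ ♕ ♔ ♗ ♘ ♖


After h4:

♜ ♞ ♝ ♛ ♚ ♝ · ♜
♟ ♟ ♟ ♟ ♟ ♟ ♟ ♟
· · · · · ♞ · ·
· · · · · · · ·
· · · · · ♙ · ♙
· · · · · · · ·
♙ ♙ ♙ ♙ ♙ · ♙ ·
♖ ♘ ♗ ♕ ♔ ♗ ♘ ♖


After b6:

♜ ♞ ♝ ♛ ♚ ♝ · ♜
♟ · ♟ ♟ ♟ ♟ ♟ ♟
· ♟ · · · ♞ · ·
· · · · · · · ·
· · · · · ♙ · ♙
· · · · · · · ·
♙ ♙ ♙ ♙ ♙ · ♙ ·
♖ ♘ ♗ ♕ ♔ ♗ ♘ ♖



  a b c d e f g h
  ─────────────────
8│♜ ♞ ♝ ♛ ♚ ♝ · ♜│8
7│♟ · ♟ ♟ ♟ ♟ ♟ ♟│7
6│· ♟ · · · ♞ · ·│6
5│· · · · · · · ·│5
4│· · · · · ♙ · ♙│4
3│· · · · · · · ·│3
2│♙ ♙ ♙ ♙ ♙ · ♙ ·│2
1│♖ ♘ ♗ ♕ ♔ ♗ ♘ ♖│1
  ─────────────────
  a b c d e f g h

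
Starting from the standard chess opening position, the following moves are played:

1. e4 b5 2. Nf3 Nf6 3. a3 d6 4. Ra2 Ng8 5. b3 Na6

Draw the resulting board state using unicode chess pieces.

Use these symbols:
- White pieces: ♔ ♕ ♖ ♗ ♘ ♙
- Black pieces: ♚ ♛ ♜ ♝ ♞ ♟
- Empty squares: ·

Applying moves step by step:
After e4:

♜ ♞ ♝ ♛ ♚ ♝ ♞ ♜
♟ ♟ ♟ ♟ ♟ ♟ ♟ ♟
· · · · · · · ·
· · · · · · · ·
· · · · ♙ · · ·
· · · · · · · ·
♙ ♙ ♙ ♙ · ♙ ♙ ♙
♖ ♘ ♗ ♕ ♔ ♗ ♘ ♖


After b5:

♜ ♞ ♝ ♛ ♚ ♝ ♞ ♜
♟ · ♟ ♟ ♟ ♟ ♟ ♟
· · · · · · · ·
· ♟ · · · · · ·
· · · · ♙ · · ·
· · · · · · · ·
♙ ♙ ♙ ♙ · ♙ ♙ ♙
♖ ♘ ♗ ♕ ♔ ♗ ♘ ♖


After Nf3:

♜ ♞ ♝ ♛ ♚ ♝ ♞ ♜
♟ · ♟ ♟ ♟ ♟ ♟ ♟
· · · · · · · ·
· ♟ · · · · · ·
· · · · ♙ · · ·
· · · · · ♘ · ·
♙ ♙ ♙ ♙ · ♙ ♙ ♙
♖ ♘ ♗ ♕ ♔ ♗ · ♖


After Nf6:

♜ ♞ ♝ ♛ ♚ ♝ · ♜
♟ · ♟ ♟ ♟ ♟ ♟ ♟
· · · · · ♞ · ·
· ♟ · · · · · ·
· · · · ♙ · · ·
· · · · · ♘ · ·
♙ ♙ ♙ ♙ · ♙ ♙ ♙
♖ ♘ ♗ ♕ ♔ ♗ · ♖


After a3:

♜ ♞ ♝ ♛ ♚ ♝ · ♜
♟ · ♟ ♟ ♟ ♟ ♟ ♟
· · · · · ♞ · ·
· ♟ · · · · · ·
· · · · ♙ · · ·
♙ · · · · ♘ · ·
· ♙ ♙ ♙ · ♙ ♙ ♙
♖ ♘ ♗ ♕ ♔ ♗ · ♖


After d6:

♜ ♞ ♝ ♛ ♚ ♝ · ♜
♟ · ♟ · ♟ ♟ ♟ ♟
· · · ♟ · ♞ · ·
· ♟ · · · · · ·
· · · · ♙ · · ·
♙ · · · · ♘ · ·
· ♙ ♙ ♙ · ♙ ♙ ♙
♖ ♘ ♗ ♕ ♔ ♗ · ♖


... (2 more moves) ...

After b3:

♜ ♞ ♝ ♛ ♚ ♝ ♞ ♜
♟ · ♟ · ♟ ♟ ♟ ♟
· · · ♟ · · · ·
· ♟ · · · · · ·
· · · · ♙ · · ·
♙ ♙ · · · ♘ · ·
♖ · ♙ ♙ · ♙ ♙ ♙
· ♘ ♗ ♕ ♔ ♗ · ♖


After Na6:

♜ · ♝ ♛ ♚ ♝ ♞ ♜
♟ · ♟ · ♟ ♟ ♟ ♟
♞ · · ♟ · · · ·
· ♟ · · · · · ·
· · · · ♙ · · ·
♙ ♙ · · · ♘ · ·
♖ · ♙ ♙ · ♙ ♙ ♙
· ♘ ♗ ♕ ♔ ♗ · ♖



  a b c d e f g h
  ─────────────────
8│♜ · ♝ ♛ ♚ ♝ ♞ ♜│8
7│♟ · ♟ · ♟ ♟ ♟ ♟│7
6│♞ · · ♟ · · · ·│6
5│· ♟ · · · · · ·│5
4│· · · · ♙ · · ·│4
3│♙ ♙ · · · ♘ · ·│3
2│♖ · ♙ ♙ · ♙ ♙ ♙│2
1│· ♘ ♗ ♕ ♔ ♗ · ♖│1
  ─────────────────
  a b c d e f g h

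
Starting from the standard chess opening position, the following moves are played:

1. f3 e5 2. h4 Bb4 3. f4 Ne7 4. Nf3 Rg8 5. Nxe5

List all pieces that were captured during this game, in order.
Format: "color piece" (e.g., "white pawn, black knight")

Tracking captures:
  Nxe5: captured black pawn

black pawn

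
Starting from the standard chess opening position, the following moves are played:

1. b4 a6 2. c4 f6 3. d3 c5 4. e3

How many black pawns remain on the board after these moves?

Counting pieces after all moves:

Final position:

  a b c d e f g h
  ─────────────────
8│♜ ♞ ♝ ♛ ♚ ♝ ♞ ♜│8
7│· ♟ · ♟ ♟ · ♟ ♟│7
6│♟ · · · · ♟ · ·│6
5│· · ♟ · · · · ·│5
4│· ♙ ♙ · · · · ·│4
3│· · · ♙ ♙ · · ·│3
2│♙ · · · · ♙ ♙ ♙│2
1│♖ ♘ ♗ ♕ ♔ ♗ ♘ ♖│1
  ─────────────────
  a b c d e f g h


8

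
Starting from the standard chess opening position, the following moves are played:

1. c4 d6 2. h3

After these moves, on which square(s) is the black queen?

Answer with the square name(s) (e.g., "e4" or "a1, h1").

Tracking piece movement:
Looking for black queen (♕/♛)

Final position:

  a b c d e f g h
  ─────────────────
8│♜ ♞ ♝ ♛ ♚ ♝ ♞ ♜│8
7│♟ ♟ ♟ · ♟ ♟ ♟ ♟│7
6│· · · ♟ · · · ·│6
5│· · · · · · · ·│5
4│· · ♙ · · · · ·│4
3│· · · · · · · ♙│3
2│♙ ♙ · ♙ ♙ ♙ ♙ ·│2
1│♖ ♘ ♗ ♕ ♔ ♗ ♘ ♖│1
  ─────────────────
  a b c d e f g h


d8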